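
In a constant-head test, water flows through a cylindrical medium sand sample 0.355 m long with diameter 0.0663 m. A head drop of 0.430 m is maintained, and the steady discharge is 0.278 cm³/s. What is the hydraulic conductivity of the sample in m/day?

Cross-sectional area A = π·(d/2)² = π × (0.0663/2)² = 0.003452 m².
Convert discharge: 0.278 cm³/s = 2.780e-07 m³/s.
Darcy's law rearranged: K = Q·L / (A·Δh) = 2.780e-07 × 0.355 / (0.003452 × 0.430) = 6.648e-05 m/s = 5.744 m/day.

5.74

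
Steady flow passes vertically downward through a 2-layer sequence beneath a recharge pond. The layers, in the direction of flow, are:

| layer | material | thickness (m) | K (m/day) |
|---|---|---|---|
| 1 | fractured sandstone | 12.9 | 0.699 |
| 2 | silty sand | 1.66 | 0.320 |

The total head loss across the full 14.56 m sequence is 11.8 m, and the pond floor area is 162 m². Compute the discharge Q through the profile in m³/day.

Flow is perpendicular to layering, so the layers act in series and the equivalent K is the thickness-weighted harmonic mean.
Total thickness L = 12.9 + 1.66 = 14.56 m.
Σ(b_i/K_i) = 12.9/0.699 + 1.66/0.320 = 23.64 d.
K_eq = L / Σ(b_i/K_i) = 14.56 / 23.64 = 0.6158 m/day.
Q = K_eq · A · (Δh/L) = 0.6158 × 162 × (11.8/14.56) = 80.85 m³/day.

80.9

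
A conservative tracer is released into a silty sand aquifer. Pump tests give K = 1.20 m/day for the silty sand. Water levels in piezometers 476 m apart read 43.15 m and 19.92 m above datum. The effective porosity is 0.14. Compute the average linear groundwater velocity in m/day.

0.418

Hydraulic gradient i = (43.15 − 19.92) / 476 = 23.23 / 476 = 0.04880.
Darcy flux q = K · i = 1.200 × 0.04880 = 0.05856 m/day.
Seepage velocity v = q / n_e = 0.05856 / 0.14 = 0.4183 m/day.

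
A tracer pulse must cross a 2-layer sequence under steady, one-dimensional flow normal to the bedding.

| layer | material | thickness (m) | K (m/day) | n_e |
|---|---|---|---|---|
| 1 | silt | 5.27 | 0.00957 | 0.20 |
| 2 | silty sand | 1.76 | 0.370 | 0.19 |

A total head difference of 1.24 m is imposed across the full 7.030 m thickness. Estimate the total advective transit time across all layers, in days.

622

With flow normal to the layers, continuity requires the same specific discharge q through every layer.
Σ(b_i/K_i) = 5.27/0.00957 + 1.76/0.370 = 555.4 d.
q = Δh / Σ(b_i/K_i) = 1.24 / 555.4 = 0.002232 m/day.
In each layer the seepage velocity is v_i = q/n_i, so the layer transit time is t_i = b_i·n_i / q:
  layer 1 (silt): t_1 = 5.27 × 0.20 / 0.002232 = 472.1 d
  layer 2 (silty sand): t_2 = 1.76 × 0.19 / 0.002232 = 149.8 d
Total t = Σ t_i = 621.9 days.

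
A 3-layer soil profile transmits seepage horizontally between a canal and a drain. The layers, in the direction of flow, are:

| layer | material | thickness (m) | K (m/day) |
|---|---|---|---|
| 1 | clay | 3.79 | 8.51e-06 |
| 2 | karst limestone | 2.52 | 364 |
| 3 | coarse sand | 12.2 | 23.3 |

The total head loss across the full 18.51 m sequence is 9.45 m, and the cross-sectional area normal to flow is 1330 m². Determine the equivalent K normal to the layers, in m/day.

Flow is perpendicular to layering, so the layers act in series and the equivalent K is the thickness-weighted harmonic mean.
Total thickness L = 3.79 + 2.52 + 12.2 = 18.51 m.
Σ(b_i/K_i) = 3.79/8.51e-06 + 2.52/364 + 12.2/23.3 = 4.454e+05 d.
K_eq = L / Σ(b_i/K_i) = 18.51 / 4.454e+05 = 4.156e-05 m/day.

4.16e-05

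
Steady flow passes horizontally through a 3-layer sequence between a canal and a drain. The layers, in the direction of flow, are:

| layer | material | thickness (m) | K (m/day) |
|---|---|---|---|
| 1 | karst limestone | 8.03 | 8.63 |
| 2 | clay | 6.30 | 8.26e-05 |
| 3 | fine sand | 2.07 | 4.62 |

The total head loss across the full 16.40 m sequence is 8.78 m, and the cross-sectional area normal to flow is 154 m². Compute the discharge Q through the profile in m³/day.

0.0177

Flow is perpendicular to layering, so the layers act in series and the equivalent K is the thickness-weighted harmonic mean.
Total thickness L = 8.03 + 6.30 + 2.07 = 16.40 m.
Σ(b_i/K_i) = 8.03/8.63 + 6.30/8.26e-05 + 2.07/4.62 = 76273 d.
K_eq = L / Σ(b_i/K_i) = 16.40 / 76273 = 0.0002150 m/day.
Q = K_eq · A · (Δh/L) = 0.0002150 × 154 × (8.78/16.40) = 0.01773 m³/day.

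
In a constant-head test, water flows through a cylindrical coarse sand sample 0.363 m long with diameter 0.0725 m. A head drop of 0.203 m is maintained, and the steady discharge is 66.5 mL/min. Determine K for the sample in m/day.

41.5

Cross-sectional area A = π·(d/2)² = π × (0.0725/2)² = 0.004128 m².
Convert discharge: 66.5 mL/min = 1.108e-06 m³/s.
Darcy's law rearranged: K = Q·L / (A·Δh) = 1.108e-06 × 0.363 / (0.004128 × 0.203) = 0.0004801 m/s = 41.48 m/day.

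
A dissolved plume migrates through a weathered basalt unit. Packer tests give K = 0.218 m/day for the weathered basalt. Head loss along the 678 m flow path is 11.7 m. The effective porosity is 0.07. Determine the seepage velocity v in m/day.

0.0537

Hydraulic gradient i = Δh / L = 11.7 / 678 = 0.01726.
Darcy flux q = K · i = 0.2180 × 0.01726 = 0.003762 m/day.
Seepage velocity v = q / n_e = 0.003762 / 0.07 = 0.05374 m/day.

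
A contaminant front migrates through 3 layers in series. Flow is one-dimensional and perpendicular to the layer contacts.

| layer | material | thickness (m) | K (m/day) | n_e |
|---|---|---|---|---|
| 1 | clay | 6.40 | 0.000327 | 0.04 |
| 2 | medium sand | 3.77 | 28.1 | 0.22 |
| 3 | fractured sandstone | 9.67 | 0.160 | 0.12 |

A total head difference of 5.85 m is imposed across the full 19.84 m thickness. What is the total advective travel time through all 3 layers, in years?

With flow normal to the layers, continuity requires the same specific discharge q through every layer.
Σ(b_i/K_i) = 6.40/0.000327 + 3.77/28.1 + 9.67/0.160 = 19632 d.
q = Δh / Σ(b_i/K_i) = 5.85 / 19632 = 0.0002980 m/day.
In each layer the seepage velocity is v_i = q/n_i, so the layer transit time is t_i = b_i·n_i / q:
  layer 1 (clay): t_1 = 6.40 × 0.04 / 0.0002980 = 859.1 d
  layer 2 (medium sand): t_2 = 3.77 × 0.22 / 0.0002980 = 2783 d
  layer 3 (fractured sandstone): t_3 = 9.67 × 0.12 / 0.0002980 = 3894 d
Total t = Σ t_i = 7537 days = 20.63 years.

20.6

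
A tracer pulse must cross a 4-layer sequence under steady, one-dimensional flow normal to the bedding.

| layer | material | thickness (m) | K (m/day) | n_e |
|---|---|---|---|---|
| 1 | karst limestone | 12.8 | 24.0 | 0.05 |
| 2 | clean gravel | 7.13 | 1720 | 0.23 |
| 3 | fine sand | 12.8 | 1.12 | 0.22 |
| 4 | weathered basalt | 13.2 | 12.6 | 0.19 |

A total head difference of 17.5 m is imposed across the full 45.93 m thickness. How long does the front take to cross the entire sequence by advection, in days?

5.65

With flow normal to the layers, continuity requires the same specific discharge q through every layer.
Σ(b_i/K_i) = 12.8/24.0 + 7.13/1720 + 12.8/1.12 + 13.2/12.6 = 13.01 d.
q = Δh / Σ(b_i/K_i) = 17.5 / 13.01 = 1.345 m/day.
In each layer the seepage velocity is v_i = q/n_i, so the layer transit time is t_i = b_i·n_i / q:
  layer 1 (karst limestone): t_1 = 12.8 × 0.05 / 1.345 = 0.4759 d
  layer 2 (clean gravel): t_2 = 7.13 × 0.23 / 1.345 = 1.219 d
  layer 3 (fine sand): t_3 = 12.8 × 0.22 / 1.345 = 2.094 d
  layer 4 (weathered basalt): t_4 = 13.2 × 0.19 / 1.345 = 1.865 d
Total t = Σ t_i = 5.655 days.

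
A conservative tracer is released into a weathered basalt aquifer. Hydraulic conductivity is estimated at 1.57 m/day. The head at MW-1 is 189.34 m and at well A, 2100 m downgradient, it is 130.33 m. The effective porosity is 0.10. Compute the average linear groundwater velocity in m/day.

0.441

Hydraulic gradient i = (189.34 − 130.33) / 2100 = 59.01 / 2100 = 0.02810.
Darcy flux q = K · i = 1.570 × 0.02810 = 0.04412 m/day.
Seepage velocity v = q / n_e = 0.04412 / 0.10 = 0.4412 m/day.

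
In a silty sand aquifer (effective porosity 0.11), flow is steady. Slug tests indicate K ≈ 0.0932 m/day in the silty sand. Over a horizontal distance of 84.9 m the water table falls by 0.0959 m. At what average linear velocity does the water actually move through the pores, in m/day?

Hydraulic gradient i = Δh / L = 0.0959 / 84.9 = 0.001130.
Darcy flux q = K · i = 0.09320 × 0.001130 = 0.0001053 m/day.
Seepage velocity v = q / n_e = 0.0001053 / 0.11 = 0.0009570 m/day.

0.000957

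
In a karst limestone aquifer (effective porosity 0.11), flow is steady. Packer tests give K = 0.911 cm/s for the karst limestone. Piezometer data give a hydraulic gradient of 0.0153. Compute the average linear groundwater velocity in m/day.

Convert K: 0.911 cm/s × 864 = 787.1 m/day.
Hydraulic gradient i = 0.0153.
Darcy flux q = K · i = 787.1 × 0.01530 = 12.04 m/day.
Seepage velocity v = q / n_e = 12.04 / 0.11 = 109.5 m/day.

109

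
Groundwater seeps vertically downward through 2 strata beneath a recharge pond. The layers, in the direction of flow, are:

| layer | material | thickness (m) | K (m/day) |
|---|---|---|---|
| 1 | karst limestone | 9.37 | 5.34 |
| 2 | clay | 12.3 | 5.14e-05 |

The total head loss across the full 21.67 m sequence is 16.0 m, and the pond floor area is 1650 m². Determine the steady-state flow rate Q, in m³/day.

0.110

Flow is perpendicular to layering, so the layers act in series and the equivalent K is the thickness-weighted harmonic mean.
Total thickness L = 9.37 + 12.3 = 21.67 m.
Σ(b_i/K_i) = 9.37/5.34 + 12.3/5.14e-05 = 2.393e+05 d.
K_eq = L / Σ(b_i/K_i) = 21.67 / 2.393e+05 = 9.056e-05 m/day.
Q = K_eq · A · (Δh/L) = 9.056e-05 × 1650 × (16.0/21.67) = 0.1103 m³/day.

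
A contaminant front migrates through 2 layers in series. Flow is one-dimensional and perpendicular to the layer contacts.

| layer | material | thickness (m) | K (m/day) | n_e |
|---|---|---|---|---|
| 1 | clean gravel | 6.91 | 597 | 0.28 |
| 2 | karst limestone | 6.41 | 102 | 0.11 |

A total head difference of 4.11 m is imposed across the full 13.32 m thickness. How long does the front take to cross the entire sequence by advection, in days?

0.0478

With flow normal to the layers, continuity requires the same specific discharge q through every layer.
Σ(b_i/K_i) = 6.91/597 + 6.41/102 = 0.07442 d.
q = Δh / Σ(b_i/K_i) = 4.11 / 0.07442 = 55.23 m/day.
In each layer the seepage velocity is v_i = q/n_i, so the layer transit time is t_i = b_i·n_i / q:
  layer 1 (clean gravel): t_1 = 6.91 × 0.28 / 55.23 = 0.03503 d
  layer 2 (karst limestone): t_2 = 6.41 × 0.11 / 55.23 = 0.01277 d
Total t = Σ t_i = 0.04780 days.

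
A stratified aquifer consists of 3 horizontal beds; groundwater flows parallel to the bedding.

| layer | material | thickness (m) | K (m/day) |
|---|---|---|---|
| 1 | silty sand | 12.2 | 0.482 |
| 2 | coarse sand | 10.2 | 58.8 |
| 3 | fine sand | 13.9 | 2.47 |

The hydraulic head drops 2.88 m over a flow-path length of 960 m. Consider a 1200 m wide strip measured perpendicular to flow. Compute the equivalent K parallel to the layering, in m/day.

17.6

Flow is parallel to layering, so each bed carries its own Darcy discharge and the transmissivities add.
Σ(K_i·b_i) = 0.482×12.2 + 58.8×10.2 + 2.47×13.9 = 640.0 m²/day.
Total thickness b = 36.30 m, so K_eq = Σ(K_i·b_i)/b = 17.63 m/day.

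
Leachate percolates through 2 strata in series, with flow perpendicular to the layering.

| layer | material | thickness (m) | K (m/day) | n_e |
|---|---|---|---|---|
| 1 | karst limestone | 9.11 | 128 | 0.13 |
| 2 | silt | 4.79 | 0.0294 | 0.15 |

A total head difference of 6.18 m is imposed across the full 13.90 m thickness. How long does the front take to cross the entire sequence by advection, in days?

50.2

With flow normal to the layers, continuity requires the same specific discharge q through every layer.
Σ(b_i/K_i) = 9.11/128 + 4.79/0.0294 = 163.0 d.
q = Δh / Σ(b_i/K_i) = 6.18 / 163.0 = 0.03791 m/day.
In each layer the seepage velocity is v_i = q/n_i, so the layer transit time is t_i = b_i·n_i / q:
  layer 1 (karst limestone): t_1 = 9.11 × 0.13 / 0.03791 = 31.24 d
  layer 2 (silt): t_2 = 4.79 × 0.15 / 0.03791 = 18.95 d
Total t = Σ t_i = 50.19 days.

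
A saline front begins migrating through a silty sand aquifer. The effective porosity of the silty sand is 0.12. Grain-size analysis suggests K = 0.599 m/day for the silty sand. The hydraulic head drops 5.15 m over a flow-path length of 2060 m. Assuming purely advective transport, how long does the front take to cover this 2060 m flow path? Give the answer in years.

452

Hydraulic gradient i = Δh / L = 5.15 / 2060 = 0.002500.
Darcy flux q = K · i = 0.5990 × 0.002500 = 0.001497 m/day.
Seepage velocity v = q / n_e = 0.001497 / 0.12 = 0.01248 m/day.
Travel time t = L / v = 2060 / 0.01248 = 1.651e+05 days = 452.0 years.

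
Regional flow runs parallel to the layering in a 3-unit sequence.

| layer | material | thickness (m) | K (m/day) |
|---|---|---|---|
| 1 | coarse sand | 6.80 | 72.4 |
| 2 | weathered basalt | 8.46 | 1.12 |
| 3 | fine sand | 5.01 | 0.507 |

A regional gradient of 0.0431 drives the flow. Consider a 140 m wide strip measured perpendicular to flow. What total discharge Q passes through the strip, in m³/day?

Flow is parallel to layering, so each bed carries its own Darcy discharge and the transmissivities add.
Σ(K_i·b_i) = 72.4×6.80 + 1.12×8.46 + 0.507×5.01 = 504.3 m²/day.
Hydraulic gradient i = 0.0431.
Q = Σ(K_i·b_i) · W · i = 504.3 × 140 × 0.04310 = 3043 m³/day.

3040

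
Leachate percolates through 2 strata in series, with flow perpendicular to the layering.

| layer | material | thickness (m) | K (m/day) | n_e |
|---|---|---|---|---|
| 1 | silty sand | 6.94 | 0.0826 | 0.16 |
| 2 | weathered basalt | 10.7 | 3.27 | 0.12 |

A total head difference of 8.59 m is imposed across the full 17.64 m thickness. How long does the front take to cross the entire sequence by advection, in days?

24.3

With flow normal to the layers, continuity requires the same specific discharge q through every layer.
Σ(b_i/K_i) = 6.94/0.0826 + 10.7/3.27 = 87.29 d.
q = Δh / Σ(b_i/K_i) = 8.59 / 87.29 = 0.09841 m/day.
In each layer the seepage velocity is v_i = q/n_i, so the layer transit time is t_i = b_i·n_i / q:
  layer 1 (silty sand): t_1 = 6.94 × 0.16 / 0.09841 = 11.28 d
  layer 2 (weathered basalt): t_2 = 10.7 × 0.12 / 0.09841 = 13.05 d
Total t = Σ t_i = 24.33 days.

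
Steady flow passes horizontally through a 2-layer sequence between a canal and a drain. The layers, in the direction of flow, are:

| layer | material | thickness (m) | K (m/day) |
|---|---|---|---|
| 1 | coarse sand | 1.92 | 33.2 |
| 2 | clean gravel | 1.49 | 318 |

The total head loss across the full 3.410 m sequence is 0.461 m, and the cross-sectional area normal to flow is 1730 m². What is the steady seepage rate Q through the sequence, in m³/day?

12800

Flow is perpendicular to layering, so the layers act in series and the equivalent K is the thickness-weighted harmonic mean.
Total thickness L = 1.92 + 1.49 = 3.410 m.
Σ(b_i/K_i) = 1.92/33.2 + 1.49/318 = 0.06252 d.
K_eq = L / Σ(b_i/K_i) = 3.410 / 0.06252 = 54.55 m/day.
Q = K_eq · A · (Δh/L) = 54.55 × 1730 × (0.461/3.410) = 12757 m³/day.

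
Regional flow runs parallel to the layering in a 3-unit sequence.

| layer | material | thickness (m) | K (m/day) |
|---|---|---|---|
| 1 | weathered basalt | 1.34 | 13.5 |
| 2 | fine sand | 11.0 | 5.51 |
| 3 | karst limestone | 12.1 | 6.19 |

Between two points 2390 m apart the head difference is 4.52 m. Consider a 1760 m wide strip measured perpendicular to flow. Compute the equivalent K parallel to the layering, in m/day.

Flow is parallel to layering, so each bed carries its own Darcy discharge and the transmissivities add.
Σ(K_i·b_i) = 13.5×1.34 + 5.51×11.0 + 6.19×12.1 = 153.6 m²/day.
Total thickness b = 24.44 m, so K_eq = Σ(K_i·b_i)/b = 6.285 m/day.

6.28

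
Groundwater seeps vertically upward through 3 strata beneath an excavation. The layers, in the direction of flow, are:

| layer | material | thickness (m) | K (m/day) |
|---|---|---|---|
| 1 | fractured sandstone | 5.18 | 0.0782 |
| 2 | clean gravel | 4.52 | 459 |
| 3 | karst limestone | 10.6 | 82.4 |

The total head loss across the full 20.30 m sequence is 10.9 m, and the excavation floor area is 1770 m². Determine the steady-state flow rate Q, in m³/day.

Flow is perpendicular to layering, so the layers act in series and the equivalent K is the thickness-weighted harmonic mean.
Total thickness L = 5.18 + 4.52 + 10.6 = 20.30 m.
Σ(b_i/K_i) = 5.18/0.0782 + 4.52/459 + 10.6/82.4 = 66.38 d.
K_eq = L / Σ(b_i/K_i) = 20.30 / 66.38 = 0.3058 m/day.
Q = K_eq · A · (Δh/L) = 0.3058 × 1770 × (10.9/20.30) = 290.6 m³/day.

291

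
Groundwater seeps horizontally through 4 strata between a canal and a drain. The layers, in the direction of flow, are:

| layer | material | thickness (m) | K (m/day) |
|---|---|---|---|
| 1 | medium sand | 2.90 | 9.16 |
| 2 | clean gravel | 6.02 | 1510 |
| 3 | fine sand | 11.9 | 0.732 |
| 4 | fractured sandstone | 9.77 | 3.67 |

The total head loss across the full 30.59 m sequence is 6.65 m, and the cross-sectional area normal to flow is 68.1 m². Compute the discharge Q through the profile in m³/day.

23.5

Flow is perpendicular to layering, so the layers act in series and the equivalent K is the thickness-weighted harmonic mean.
Total thickness L = 2.90 + 6.02 + 11.9 + 9.77 = 30.59 m.
Σ(b_i/K_i) = 2.90/9.16 + 6.02/1510 + 11.9/0.732 + 9.77/3.67 = 19.24 d.
K_eq = L / Σ(b_i/K_i) = 30.59 / 19.24 = 1.590 m/day.
Q = K_eq · A · (Δh/L) = 1.590 × 68.1 × (6.65/30.59) = 23.54 m³/day.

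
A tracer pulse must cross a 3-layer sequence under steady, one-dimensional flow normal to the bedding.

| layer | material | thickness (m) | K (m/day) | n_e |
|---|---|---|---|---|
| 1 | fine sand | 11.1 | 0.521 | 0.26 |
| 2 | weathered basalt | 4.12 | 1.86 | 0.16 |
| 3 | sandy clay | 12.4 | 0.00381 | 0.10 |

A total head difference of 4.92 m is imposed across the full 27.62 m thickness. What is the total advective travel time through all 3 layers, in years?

8.73

With flow normal to the layers, continuity requires the same specific discharge q through every layer.
Σ(b_i/K_i) = 11.1/0.521 + 4.12/1.86 + 12.4/0.00381 = 3278 d.
q = Δh / Σ(b_i/K_i) = 4.92 / 3278 = 0.001501 m/day.
In each layer the seepage velocity is v_i = q/n_i, so the layer transit time is t_i = b_i·n_i / q:
  layer 1 (fine sand): t_1 = 11.1 × 0.26 / 0.001501 = 1923 d
  layer 2 (weathered basalt): t_2 = 4.12 × 0.16 / 0.001501 = 439.2 d
  layer 3 (sandy clay): t_3 = 12.4 × 0.10 / 0.001501 = 826.2 d
Total t = Σ t_i = 3188 days = 8.729 years.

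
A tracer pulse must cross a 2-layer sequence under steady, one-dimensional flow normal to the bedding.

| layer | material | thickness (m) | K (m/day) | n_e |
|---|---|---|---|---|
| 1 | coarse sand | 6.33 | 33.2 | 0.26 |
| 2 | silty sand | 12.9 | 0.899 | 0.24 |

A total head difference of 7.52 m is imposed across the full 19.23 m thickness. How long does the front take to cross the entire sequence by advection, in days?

9.17

With flow normal to the layers, continuity requires the same specific discharge q through every layer.
Σ(b_i/K_i) = 6.33/33.2 + 12.9/0.899 = 14.54 d.
q = Δh / Σ(b_i/K_i) = 7.52 / 14.54 = 0.5172 m/day.
In each layer the seepage velocity is v_i = q/n_i, so the layer transit time is t_i = b_i·n_i / q:
  layer 1 (coarse sand): t_1 = 6.33 × 0.26 / 0.5172 = 3.182 d
  layer 2 (silty sand): t_2 = 12.9 × 0.24 / 0.5172 = 5.986 d
Total t = Σ t_i = 9.168 days.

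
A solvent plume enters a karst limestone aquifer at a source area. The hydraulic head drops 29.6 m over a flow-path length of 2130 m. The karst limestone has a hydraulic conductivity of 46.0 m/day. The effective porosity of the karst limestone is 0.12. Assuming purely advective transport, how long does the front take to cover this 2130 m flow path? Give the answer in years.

1.09

Hydraulic gradient i = Δh / L = 29.6 / 2130 = 0.01390.
Darcy flux q = K · i = 46.00 × 0.01390 = 0.6392 m/day.
Seepage velocity v = q / n_e = 0.6392 / 0.12 = 5.327 m/day.
Travel time t = L / v = 2130 / 5.327 = 399.8 days = 1.095 years.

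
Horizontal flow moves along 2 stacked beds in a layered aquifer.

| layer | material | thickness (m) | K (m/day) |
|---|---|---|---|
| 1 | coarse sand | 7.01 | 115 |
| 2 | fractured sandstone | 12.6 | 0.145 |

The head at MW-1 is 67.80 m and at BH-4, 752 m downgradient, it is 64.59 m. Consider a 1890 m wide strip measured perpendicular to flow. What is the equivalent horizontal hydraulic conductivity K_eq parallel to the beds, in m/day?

Flow is parallel to layering, so each bed carries its own Darcy discharge and the transmissivities add.
Σ(K_i·b_i) = 115×7.01 + 0.145×12.6 = 808.0 m²/day.
Total thickness b = 19.61 m, so K_eq = Σ(K_i·b_i)/b = 41.20 m/day.

41.2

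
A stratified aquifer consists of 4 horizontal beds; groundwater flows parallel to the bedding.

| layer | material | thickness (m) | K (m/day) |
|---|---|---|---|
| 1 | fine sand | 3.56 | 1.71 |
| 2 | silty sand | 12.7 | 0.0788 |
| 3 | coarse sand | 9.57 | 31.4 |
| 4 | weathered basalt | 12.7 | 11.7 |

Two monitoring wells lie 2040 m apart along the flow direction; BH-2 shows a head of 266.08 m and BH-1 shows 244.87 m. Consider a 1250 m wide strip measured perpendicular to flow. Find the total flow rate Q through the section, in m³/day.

5930

Flow is parallel to layering, so each bed carries its own Darcy discharge and the transmissivities add.
Σ(K_i·b_i) = 1.71×3.56 + 0.0788×12.7 + 31.4×9.57 + 11.7×12.7 = 456.2 m²/day.
Hydraulic gradient i = (266.08 − 244.87) / 2040 = 21.21 / 2040 = 0.01040.
Q = Σ(K_i·b_i) · W · i = 456.2 × 1250 × 0.01040 = 5929 m³/day.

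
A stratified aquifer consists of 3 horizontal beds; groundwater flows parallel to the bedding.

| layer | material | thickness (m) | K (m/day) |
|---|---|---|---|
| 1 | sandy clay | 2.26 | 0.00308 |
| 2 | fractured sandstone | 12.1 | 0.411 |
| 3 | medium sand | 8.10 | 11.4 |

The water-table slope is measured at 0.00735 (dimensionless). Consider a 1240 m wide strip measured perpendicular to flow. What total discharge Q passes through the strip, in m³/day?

887

Flow is parallel to layering, so each bed carries its own Darcy discharge and the transmissivities add.
Σ(K_i·b_i) = 0.00308×2.26 + 0.411×12.1 + 11.4×8.10 = 97.32 m²/day.
Hydraulic gradient i = 0.00735.
Q = Σ(K_i·b_i) · W · i = 97.32 × 1240 × 0.007350 = 887.0 m³/day.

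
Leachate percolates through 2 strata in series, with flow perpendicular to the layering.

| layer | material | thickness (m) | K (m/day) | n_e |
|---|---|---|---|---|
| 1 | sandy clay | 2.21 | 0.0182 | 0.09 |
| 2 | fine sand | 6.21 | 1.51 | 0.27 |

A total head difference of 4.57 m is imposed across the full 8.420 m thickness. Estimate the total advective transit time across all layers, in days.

51.5

With flow normal to the layers, continuity requires the same specific discharge q through every layer.
Σ(b_i/K_i) = 2.21/0.0182 + 6.21/1.51 = 125.5 d.
q = Δh / Σ(b_i/K_i) = 4.57 / 125.5 = 0.03640 m/day.
In each layer the seepage velocity is v_i = q/n_i, so the layer transit time is t_i = b_i·n_i / q:
  layer 1 (sandy clay): t_1 = 2.21 × 0.09 / 0.03640 = 5.464 d
  layer 2 (fine sand): t_2 = 6.21 × 0.27 / 0.03640 = 46.06 d
Total t = Σ t_i = 51.52 days.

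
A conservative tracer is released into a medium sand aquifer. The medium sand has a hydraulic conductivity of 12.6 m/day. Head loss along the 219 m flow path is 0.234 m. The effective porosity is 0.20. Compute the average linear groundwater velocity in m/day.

Hydraulic gradient i = Δh / L = 0.234 / 219 = 0.001068.
Darcy flux q = K · i = 12.60 × 0.001068 = 0.01346 m/day.
Seepage velocity v = q / n_e = 0.01346 / 0.20 = 0.06732 m/day.

0.0673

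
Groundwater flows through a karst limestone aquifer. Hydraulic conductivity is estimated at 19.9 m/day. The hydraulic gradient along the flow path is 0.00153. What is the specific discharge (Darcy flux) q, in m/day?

0.0304

Hydraulic gradient i = 0.00153.
Specific discharge q = K · i = 19.90 × 0.001530 = 0.03045 m/day.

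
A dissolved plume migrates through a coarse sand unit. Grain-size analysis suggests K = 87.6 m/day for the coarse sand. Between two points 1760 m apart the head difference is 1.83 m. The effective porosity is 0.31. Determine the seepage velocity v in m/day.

0.294

Hydraulic gradient i = Δh / L = 1.83 / 1760 = 0.001040.
Darcy flux q = K · i = 87.60 × 0.001040 = 0.09108 m/day.
Seepage velocity v = q / n_e = 0.09108 / 0.31 = 0.2938 m/day.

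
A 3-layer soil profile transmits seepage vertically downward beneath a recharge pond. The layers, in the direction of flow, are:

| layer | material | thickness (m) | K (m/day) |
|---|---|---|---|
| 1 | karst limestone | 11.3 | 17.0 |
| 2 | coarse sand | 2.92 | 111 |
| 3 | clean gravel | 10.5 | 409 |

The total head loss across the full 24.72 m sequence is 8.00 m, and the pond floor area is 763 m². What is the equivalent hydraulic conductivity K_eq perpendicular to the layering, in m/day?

Flow is perpendicular to layering, so the layers act in series and the equivalent K is the thickness-weighted harmonic mean.
Total thickness L = 11.3 + 2.92 + 10.5 = 24.72 m.
Σ(b_i/K_i) = 11.3/17.0 + 2.92/111 + 10.5/409 = 0.7167 d.
K_eq = L / Σ(b_i/K_i) = 24.72 / 0.7167 = 34.49 m/day.

34.5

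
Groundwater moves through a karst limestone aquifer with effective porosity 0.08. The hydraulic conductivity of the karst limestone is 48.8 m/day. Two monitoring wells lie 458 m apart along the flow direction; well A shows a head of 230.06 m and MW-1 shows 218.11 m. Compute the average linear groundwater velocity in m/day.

15.9

Hydraulic gradient i = (230.06 − 218.11) / 458 = 11.95 / 458 = 0.02609.
Darcy flux q = K · i = 48.80 × 0.02609 = 1.273 m/day.
Seepage velocity v = q / n_e = 1.273 / 0.08 = 15.92 m/day.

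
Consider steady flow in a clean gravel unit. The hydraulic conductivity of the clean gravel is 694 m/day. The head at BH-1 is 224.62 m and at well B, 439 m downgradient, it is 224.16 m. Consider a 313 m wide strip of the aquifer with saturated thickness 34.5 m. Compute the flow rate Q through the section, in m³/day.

7850

Cross-sectional area A = 313 × 34.5 = 10798 m².
Hydraulic gradient i = (224.62 − 224.16) / 439 = 0.46 / 439 = 0.001048.
Darcy's law: Q = K · A · i = 694.0 × 10798 × 0.001048 = 7853 m³/day.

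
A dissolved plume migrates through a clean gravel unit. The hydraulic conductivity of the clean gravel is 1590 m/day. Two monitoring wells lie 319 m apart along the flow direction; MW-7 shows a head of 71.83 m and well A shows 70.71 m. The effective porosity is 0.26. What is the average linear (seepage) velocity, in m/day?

Hydraulic gradient i = (71.83 − 70.71) / 319 = 1.12 / 319 = 0.003511.
Darcy flux q = K · i = 1590 × 0.003511 = 5.582 m/day.
Seepage velocity v = q / n_e = 5.582 / 0.26 = 21.47 m/day.

21.5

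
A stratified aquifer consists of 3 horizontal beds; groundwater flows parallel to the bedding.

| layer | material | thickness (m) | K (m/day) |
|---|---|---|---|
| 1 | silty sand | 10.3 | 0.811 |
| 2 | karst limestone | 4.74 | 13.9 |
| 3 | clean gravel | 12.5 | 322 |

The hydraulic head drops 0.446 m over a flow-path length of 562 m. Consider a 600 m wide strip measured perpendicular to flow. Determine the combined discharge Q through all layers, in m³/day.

1950

Flow is parallel to layering, so each bed carries its own Darcy discharge and the transmissivities add.
Σ(K_i·b_i) = 0.811×10.3 + 13.9×4.74 + 322×12.5 = 4099 m²/day.
Hydraulic gradient i = Δh / L = 0.446 / 562 = 0.0007936.
Q = Σ(K_i·b_i) · W · i = 4099 × 600 × 0.0007936 = 1952 m³/day.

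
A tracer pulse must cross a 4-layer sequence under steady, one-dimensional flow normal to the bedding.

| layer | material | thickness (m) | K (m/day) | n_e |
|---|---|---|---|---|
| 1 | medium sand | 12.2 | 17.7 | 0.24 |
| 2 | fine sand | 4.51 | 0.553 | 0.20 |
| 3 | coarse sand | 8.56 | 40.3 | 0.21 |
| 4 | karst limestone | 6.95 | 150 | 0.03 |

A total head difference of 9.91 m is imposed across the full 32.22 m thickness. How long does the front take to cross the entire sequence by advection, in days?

With flow normal to the layers, continuity requires the same specific discharge q through every layer.
Σ(b_i/K_i) = 12.2/17.7 + 4.51/0.553 + 8.56/40.3 + 6.95/150 = 9.104 d.
q = Δh / Σ(b_i/K_i) = 9.91 / 9.104 = 1.089 m/day.
In each layer the seepage velocity is v_i = q/n_i, so the layer transit time is t_i = b_i·n_i / q:
  layer 1 (medium sand): t_1 = 12.2 × 0.24 / 1.089 = 2.690 d
  layer 2 (fine sand): t_2 = 4.51 × 0.20 / 1.089 = 0.8286 d
  layer 3 (coarse sand): t_3 = 8.56 × 0.21 / 1.089 = 1.651 d
  layer 4 (karst limestone): t_4 = 6.95 × 0.03 / 1.089 = 0.1915 d
Total t = Σ t_i = 5.361 days.

5.36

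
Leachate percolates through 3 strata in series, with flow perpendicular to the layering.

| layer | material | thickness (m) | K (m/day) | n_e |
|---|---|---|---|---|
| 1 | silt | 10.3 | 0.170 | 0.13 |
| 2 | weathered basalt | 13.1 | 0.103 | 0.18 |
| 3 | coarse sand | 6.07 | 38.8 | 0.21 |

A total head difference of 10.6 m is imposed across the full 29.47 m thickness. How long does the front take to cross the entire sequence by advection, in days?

88.1

With flow normal to the layers, continuity requires the same specific discharge q through every layer.
Σ(b_i/K_i) = 10.3/0.170 + 13.1/0.103 + 6.07/38.8 = 187.9 d.
q = Δh / Σ(b_i/K_i) = 10.6 / 187.9 = 0.05640 m/day.
In each layer the seepage velocity is v_i = q/n_i, so the layer transit time is t_i = b_i·n_i / q:
  layer 1 (silt): t_1 = 10.3 × 0.13 / 0.05640 = 23.74 d
  layer 2 (weathered basalt): t_2 = 13.1 × 0.18 / 0.05640 = 41.81 d
  layer 3 (coarse sand): t_3 = 6.07 × 0.21 / 0.05640 = 22.60 d
Total t = Σ t_i = 88.14 days.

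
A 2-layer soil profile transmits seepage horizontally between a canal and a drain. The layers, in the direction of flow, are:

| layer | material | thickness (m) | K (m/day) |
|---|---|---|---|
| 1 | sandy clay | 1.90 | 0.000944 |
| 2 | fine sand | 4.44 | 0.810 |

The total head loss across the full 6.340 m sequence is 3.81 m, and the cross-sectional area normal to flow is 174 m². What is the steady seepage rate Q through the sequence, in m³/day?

Flow is perpendicular to layering, so the layers act in series and the equivalent K is the thickness-weighted harmonic mean.
Total thickness L = 1.90 + 4.44 = 6.340 m.
Σ(b_i/K_i) = 1.90/0.000944 + 4.44/0.810 = 2018 d.
K_eq = L / Σ(b_i/K_i) = 6.340 / 2018 = 0.003141 m/day.
Q = K_eq · A · (Δh/L) = 0.003141 × 174 × (3.81/6.340) = 0.3285 m³/day.

0.328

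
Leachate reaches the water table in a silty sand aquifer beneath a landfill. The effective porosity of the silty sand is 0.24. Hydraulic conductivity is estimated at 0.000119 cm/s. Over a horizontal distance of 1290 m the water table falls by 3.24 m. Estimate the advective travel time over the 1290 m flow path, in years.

Convert K: 0.000119 cm/s × 864 = 0.1028 m/day.
Hydraulic gradient i = Δh / L = 3.24 / 1290 = 0.002512.
Darcy flux q = K · i = 0.1028 × 0.002512 = 0.0002582 m/day.
Seepage velocity v = q / n_e = 0.0002582 / 0.24 = 0.001076 m/day.
Travel time t = L / v = 1290 / 0.001076 = 1.199e+06 days = 3282 years.

3280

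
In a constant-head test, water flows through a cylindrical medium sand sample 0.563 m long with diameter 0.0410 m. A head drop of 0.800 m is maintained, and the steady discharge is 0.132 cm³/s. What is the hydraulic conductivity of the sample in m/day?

6.08

Cross-sectional area A = π·(d/2)² = π × (0.0410/2)² = 0.001320 m².
Convert discharge: 0.132 cm³/s = 1.320e-07 m³/s.
Darcy's law rearranged: K = Q·L / (A·Δh) = 1.320e-07 × 0.563 / (0.001320 × 0.800) = 7.036e-05 m/s = 6.079 m/day.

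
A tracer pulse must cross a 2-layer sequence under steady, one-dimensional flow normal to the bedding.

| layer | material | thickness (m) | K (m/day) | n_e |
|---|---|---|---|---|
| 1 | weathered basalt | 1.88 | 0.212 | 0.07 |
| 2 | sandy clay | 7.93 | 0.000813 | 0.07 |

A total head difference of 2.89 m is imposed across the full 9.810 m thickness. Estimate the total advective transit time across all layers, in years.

6.35

With flow normal to the layers, continuity requires the same specific discharge q through every layer.
Σ(b_i/K_i) = 1.88/0.212 + 7.93/0.000813 = 9763 d.
q = Δh / Σ(b_i/K_i) = 2.89 / 9763 = 0.0002960 m/day.
In each layer the seepage velocity is v_i = q/n_i, so the layer transit time is t_i = b_i·n_i / q:
  layer 1 (weathered basalt): t_1 = 1.88 × 0.07 / 0.0002960 = 444.6 d
  layer 2 (sandy clay): t_2 = 7.93 × 0.07 / 0.0002960 = 1875 d
Total t = Σ t_i = 2320 days = 6.351 years.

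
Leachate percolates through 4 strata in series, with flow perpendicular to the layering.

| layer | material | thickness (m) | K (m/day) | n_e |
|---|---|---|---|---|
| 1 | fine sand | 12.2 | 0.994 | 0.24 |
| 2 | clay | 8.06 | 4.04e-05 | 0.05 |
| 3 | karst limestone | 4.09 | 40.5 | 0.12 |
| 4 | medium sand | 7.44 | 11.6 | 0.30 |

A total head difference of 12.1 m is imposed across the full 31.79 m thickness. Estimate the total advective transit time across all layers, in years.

273

With flow normal to the layers, continuity requires the same specific discharge q through every layer.
Σ(b_i/K_i) = 12.2/0.994 + 8.06/4.04e-05 + 4.09/40.5 + 7.44/11.6 = 1.995e+05 d.
q = Δh / Σ(b_i/K_i) = 12.1 / 1.995e+05 = 6.065e-05 m/day.
In each layer the seepage velocity is v_i = q/n_i, so the layer transit time is t_i = b_i·n_i / q:
  layer 1 (fine sand): t_1 = 12.2 × 0.24 / 6.065e-05 = 48280 d
  layer 2 (clay): t_2 = 8.06 × 0.05 / 6.065e-05 = 6645 d
  layer 3 (karst limestone): t_3 = 4.09 × 0.12 / 6.065e-05 = 8093 d
  layer 4 (medium sand): t_4 = 7.44 × 0.30 / 6.065e-05 = 36804 d
Total t = Σ t_i = 99822 days = 273.3 years.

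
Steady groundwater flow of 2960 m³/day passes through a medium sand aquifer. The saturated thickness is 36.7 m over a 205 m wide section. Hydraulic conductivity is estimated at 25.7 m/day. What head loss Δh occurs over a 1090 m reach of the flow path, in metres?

16.7

Cross-sectional area A = 205 × 36.7 = 7524 m².
From Q = K·A·i, i = Q / (K·A) = 2960 / (25.70 × 7524) = 0.01531.
Head loss Δh = i · L = 0.01531 × 1090 = 16.69 m.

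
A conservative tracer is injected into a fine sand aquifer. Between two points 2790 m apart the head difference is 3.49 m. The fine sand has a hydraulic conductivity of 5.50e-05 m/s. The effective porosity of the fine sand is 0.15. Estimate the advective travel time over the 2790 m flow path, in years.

Convert K: 5.50e-05 m/s × 86400 = 4.752 m/day.
Hydraulic gradient i = Δh / L = 3.49 / 2790 = 0.001251.
Darcy flux q = K · i = 4.752 × 0.001251 = 0.005944 m/day.
Seepage velocity v = q / n_e = 0.005944 / 0.15 = 0.03963 m/day.
Travel time t = L / v = 2790 / 0.03963 = 70404 days = 192.8 years.

193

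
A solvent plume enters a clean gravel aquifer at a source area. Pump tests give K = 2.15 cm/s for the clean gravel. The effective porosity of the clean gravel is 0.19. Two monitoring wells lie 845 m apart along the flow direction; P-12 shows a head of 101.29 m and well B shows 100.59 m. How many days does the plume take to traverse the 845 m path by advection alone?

104

Convert K: 2.15 cm/s × 864 = 1858 m/day.
Hydraulic gradient i = (101.29 − 100.59) / 845 = 0.7 / 845 = 0.0008284.
Darcy flux q = K · i = 1858 × 0.0008284 = 1.539 m/day.
Seepage velocity v = q / n_e = 1.539 / 0.19 = 8.099 m/day.
Travel time t = L / v = 845 / 8.099 = 104.3 days.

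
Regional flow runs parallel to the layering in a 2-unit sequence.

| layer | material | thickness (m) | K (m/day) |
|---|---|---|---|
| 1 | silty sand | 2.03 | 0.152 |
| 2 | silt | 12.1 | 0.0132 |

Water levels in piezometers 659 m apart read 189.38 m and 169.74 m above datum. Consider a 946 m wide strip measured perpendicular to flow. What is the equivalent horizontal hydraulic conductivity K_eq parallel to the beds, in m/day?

Flow is parallel to layering, so each bed carries its own Darcy discharge and the transmissivities add.
Σ(K_i·b_i) = 0.152×2.03 + 0.0132×12.1 = 0.4683 m²/day.
Total thickness b = 14.13 m, so K_eq = Σ(K_i·b_i)/b = 0.03314 m/day.

0.0331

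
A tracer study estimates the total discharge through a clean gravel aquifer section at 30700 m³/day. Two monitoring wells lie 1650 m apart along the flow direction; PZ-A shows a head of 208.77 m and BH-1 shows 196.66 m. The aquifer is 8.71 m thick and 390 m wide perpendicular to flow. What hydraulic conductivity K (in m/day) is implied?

1230

Cross-sectional area A = 390 × 8.71 = 3397 m².
Hydraulic gradient i = (208.77 − 196.66) / 1650 = 12.11 / 1650 = 0.007339.
From Q = K·A·i, K = Q / (A·i) = 30700 / (3397 × 0.007339) = 1231 m/day.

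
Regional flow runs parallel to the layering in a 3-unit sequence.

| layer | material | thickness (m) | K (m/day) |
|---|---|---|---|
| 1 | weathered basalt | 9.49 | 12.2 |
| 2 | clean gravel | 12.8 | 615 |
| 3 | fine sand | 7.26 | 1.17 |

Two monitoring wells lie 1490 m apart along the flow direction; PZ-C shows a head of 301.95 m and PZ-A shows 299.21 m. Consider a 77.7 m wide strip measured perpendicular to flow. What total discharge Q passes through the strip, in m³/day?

1140

Flow is parallel to layering, so each bed carries its own Darcy discharge and the transmissivities add.
Σ(K_i·b_i) = 12.2×9.49 + 615×12.8 + 1.17×7.26 = 7996 m²/day.
Hydraulic gradient i = (301.95 − 299.21) / 1490 = 2.74 / 1490 = 0.001839.
Q = Σ(K_i·b_i) · W · i = 7996 × 77.7 × 0.001839 = 1143 m³/day.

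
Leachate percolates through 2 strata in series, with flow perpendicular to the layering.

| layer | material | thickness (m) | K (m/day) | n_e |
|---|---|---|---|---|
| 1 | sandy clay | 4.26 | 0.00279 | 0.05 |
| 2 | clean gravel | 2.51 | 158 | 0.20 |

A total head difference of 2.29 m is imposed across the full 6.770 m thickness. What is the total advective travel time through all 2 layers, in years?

1.31

With flow normal to the layers, continuity requires the same specific discharge q through every layer.
Σ(b_i/K_i) = 4.26/0.00279 + 2.51/158 = 1527 d.
q = Δh / Σ(b_i/K_i) = 2.29 / 1527 = 0.001500 m/day.
In each layer the seepage velocity is v_i = q/n_i, so the layer transit time is t_i = b_i·n_i / q:
  layer 1 (sandy clay): t_1 = 4.26 × 0.05 / 0.001500 = 142.0 d
  layer 2 (clean gravel): t_2 = 2.51 × 0.20 / 0.001500 = 334.7 d
Total t = Σ t_i = 476.7 days = 1.305 years.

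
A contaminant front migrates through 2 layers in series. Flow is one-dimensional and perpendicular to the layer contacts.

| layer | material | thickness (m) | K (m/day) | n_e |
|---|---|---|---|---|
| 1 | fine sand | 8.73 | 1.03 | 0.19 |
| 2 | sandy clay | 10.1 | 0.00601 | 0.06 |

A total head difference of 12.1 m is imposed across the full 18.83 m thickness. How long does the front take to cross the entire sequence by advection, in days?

316

With flow normal to the layers, continuity requires the same specific discharge q through every layer.
Σ(b_i/K_i) = 8.73/1.03 + 10.1/0.00601 = 1689 d.
q = Δh / Σ(b_i/K_i) = 12.1 / 1689 = 0.007164 m/day.
In each layer the seepage velocity is v_i = q/n_i, so the layer transit time is t_i = b_i·n_i / q:
  layer 1 (fine sand): t_1 = 8.73 × 0.19 / 0.007164 = 231.5 d
  layer 2 (sandy clay): t_2 = 10.1 × 0.06 / 0.007164 = 84.59 d
Total t = Σ t_i = 316.1 days.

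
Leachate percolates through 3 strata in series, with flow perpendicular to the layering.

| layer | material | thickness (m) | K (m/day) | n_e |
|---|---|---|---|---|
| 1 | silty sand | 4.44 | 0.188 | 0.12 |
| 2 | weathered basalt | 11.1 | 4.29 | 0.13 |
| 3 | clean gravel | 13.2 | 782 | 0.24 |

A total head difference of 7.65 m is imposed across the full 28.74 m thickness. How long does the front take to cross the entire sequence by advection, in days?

With flow normal to the layers, continuity requires the same specific discharge q through every layer.
Σ(b_i/K_i) = 4.44/0.188 + 11.1/4.29 + 13.2/782 = 26.22 d.
q = Δh / Σ(b_i/K_i) = 7.65 / 26.22 = 0.2917 m/day.
In each layer the seepage velocity is v_i = q/n_i, so the layer transit time is t_i = b_i·n_i / q:
  layer 1 (silty sand): t_1 = 4.44 × 0.12 / 0.2917 = 1.826 d
  layer 2 (weathered basalt): t_2 = 11.1 × 0.13 / 0.2917 = 4.946 d
  layer 3 (clean gravel): t_3 = 13.2 × 0.24 / 0.2917 = 10.86 d
Total t = Σ t_i = 17.63 days.

17.6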